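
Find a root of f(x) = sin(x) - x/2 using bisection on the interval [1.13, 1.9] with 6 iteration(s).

f(x) = sin(x) - x/2
Initial interval: [1.13, 1.9]

Iteration 1:
  c_1 = (1.130000 + 1.900000)/2 = 1.515000
  f(c_1) = f(1.515000) = 0.240944
  f(a) × f(c) ≥ 0, new interval: [1.515000, 1.900000]
Iteration 2:
  c_2 = (1.515000 + 1.900000)/2 = 1.707500
  f(c_2) = f(1.707500) = 0.136921
  f(a) × f(c) ≥ 0, new interval: [1.707500, 1.900000]
Iteration 3:
  c_3 = (1.707500 + 1.900000)/2 = 1.803750
  f(c_3) = f(1.803750) = 0.071114
  f(a) × f(c) ≥ 0, new interval: [1.803750, 1.900000]
Iteration 4:
  c_4 = (1.803750 + 1.900000)/2 = 1.851875
  f(c_4) = f(1.851875) = 0.034819
  f(a) × f(c) ≥ 0, new interval: [1.851875, 1.900000]
Iteration 5:
  c_5 = (1.851875 + 1.900000)/2 = 1.875938
  f(c_5) = f(1.875938) = 0.015836
  f(a) × f(c) ≥ 0, new interval: [1.875938, 1.900000]
Iteration 6:
  c_6 = (1.875938 + 1.900000)/2 = 1.887969
  f(c_6) = f(1.887969) = 0.006137
  f(a) × f(c) ≥ 0, new interval: [1.887969, 1.900000]

After 6 iteration(s), the approximation is c_6 = 1.887969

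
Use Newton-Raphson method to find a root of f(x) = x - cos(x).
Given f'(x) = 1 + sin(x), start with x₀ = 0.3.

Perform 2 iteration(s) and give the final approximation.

f(x) = x - cos(x)
f'(x) = 1 + sin(x)
x₀ = 0.3

Newton-Raphson formula: x_{n+1} = x_n - f(x_n)/f'(x_n)

Iteration 1:
  f(0.300000) = -0.655336
  f'(0.300000) = 1.295520
  x_1 = 0.300000 - (-0.655336)/1.295520 = 0.805848
Iteration 2:
  f(0.805848) = 0.113349
  f'(0.805848) = 1.721418
  x_2 = 0.805848 - 0.113349/1.721418 = 0.740002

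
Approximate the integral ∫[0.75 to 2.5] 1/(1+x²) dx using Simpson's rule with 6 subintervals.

f(x) = 1/(1+x²)
a = 0.75, b = 2.5, n = 6
h = (b - a)/n = 0.291667

Simpson's rule: (h/3)[f(x₀) + 4f(x₁) + 2f(x₂) + ... + f(xₙ)]

x_0 = 0.7500, f(x_0) = 0.640000, coefficient = 1
x_1 = 1.0417, f(x_1) = 0.479600, coefficient = 4
x_2 = 1.3333, f(x_2) = 0.360000, coefficient = 2
x_3 = 1.6250, f(x_3) = 0.274678, coefficient = 4
x_4 = 1.9167, f(x_4) = 0.213967, coefficient = 2
x_5 = 2.2083, f(x_5) = 0.170162, coefficient = 4
x_6 = 2.5000, f(x_6) = 0.137931, coefficient = 1

I ≈ (0.291667/3) × 5.623629 = 0.546742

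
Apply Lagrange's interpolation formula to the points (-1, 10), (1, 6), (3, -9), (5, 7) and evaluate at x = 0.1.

Lagrange interpolation formula:
P(x) = Σ yᵢ × Lᵢ(x)
where Lᵢ(x) = Π_{j≠i} (x - xⱼ)/(xᵢ - xⱼ)

L_0(0.1) = (0.1 - 1)/(-1 - 1) × (0.1 - 3)/(-1 - 3) × (0.1 - 5)/(-1 - 5) = 0.266437
L_1(0.1) = (0.1 - (-1))/(1 - (-1)) × (0.1 - 3)/(1 - 3) × (0.1 - 5)/(1 - 5) = 0.976938
L_2(0.1) = (0.1 - (-1))/(3 - (-1)) × (0.1 - 1)/(3 - 1) × (0.1 - 5)/(3 - 5) = -0.303188
L_3(0.1) = (0.1 - (-1))/(5 - (-1)) × (0.1 - 1)/(5 - 1) × (0.1 - 3)/(5 - 3) = 0.059812

P(0.1) = 10×L_0(0.1) + 6×L_1(0.1) + (-9)×L_2(0.1) + 7×L_3(0.1)
P(0.1) = 11.673375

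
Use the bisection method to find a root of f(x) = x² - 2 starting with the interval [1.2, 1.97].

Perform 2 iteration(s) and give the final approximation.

f(x) = x² - 2
Initial interval: [1.2, 1.97]

Iteration 1:
  c_1 = (1.200000 + 1.970000)/2 = 1.585000
  f(c_1) = f(1.585000) = 0.512225
  f(a) × f(c) < 0, new interval: [1.200000, 1.585000]
Iteration 2:
  c_2 = (1.200000 + 1.585000)/2 = 1.392500
  f(c_2) = f(1.392500) = -0.060944
  f(a) × f(c) ≥ 0, new interval: [1.392500, 1.585000]

After 2 iteration(s), the approximation is c_2 = 1.392500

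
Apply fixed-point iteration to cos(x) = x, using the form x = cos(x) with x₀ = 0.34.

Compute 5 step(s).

Equation: cos(x) = x
Fixed-point form: x = cos(x)
x₀ = 0.34

x_1 = g(0.340000) = 0.942755
x_2 = g(0.942755) = 0.587561
x_3 = g(0.587561) = 0.832295
x_4 = g(0.832295) = 0.673180
x_5 = g(0.673180) = 0.781843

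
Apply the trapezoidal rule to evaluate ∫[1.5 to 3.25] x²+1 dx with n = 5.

f(x) = x²+1
a = 1.5, b = 3.25, n = 5
h = (b - a)/n = 0.350000

Trapezoidal rule: (h/2)[f(x₀) + 2f(x₁) + 2f(x₂) + ... + f(xₙ)]

x_0 = 1.5000, f(x_0) = 3.250000, coefficient = 1
x_1 = 1.8500, f(x_1) = 4.422500, coefficient = 2
x_2 = 2.2000, f(x_2) = 5.840000, coefficient = 2
x_3 = 2.5500, f(x_3) = 7.502500, coefficient = 2
x_4 = 2.9000, f(x_4) = 9.410000, coefficient = 2
x_5 = 3.2500, f(x_5) = 11.562500, coefficient = 1

I ≈ (0.350000/2) × 69.162500 = 12.103437
Exact value: 12.067708
Error: 0.035729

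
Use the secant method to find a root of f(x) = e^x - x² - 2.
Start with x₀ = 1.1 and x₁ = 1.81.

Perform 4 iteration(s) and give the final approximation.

f(x) = e^x - x² - 2
x₀ = 1.1, x₁ = 1.81

Secant formula: x_{n+1} = x_n - f(x_n)(x_n - x_{n-1})/(f(x_n) - f(x_{n-1}))

Iteration 1:
  f(1.100000) = -0.205834
  f(1.810000) = 0.834347
  x_2 = 1.810000 - 0.834347×(1.810000 - 1.100000)/(0.834347 - (-0.205834))
       = 1.240497
Iteration 2:
  f(1.810000) = 0.834347
  f(1.240497) = -0.081502
  x_3 = 1.240497 - (-0.081502)×(1.240497 - 1.810000)/(-0.081502 - 0.834347)
       = 1.291177
Iteration 3:
  f(1.240497) = -0.081502
  f(1.291177) = -0.030073
  x_4 = 1.291177 - (-0.030073)×(1.291177 - 1.240497)/(-0.030073 - (-0.081502))
       = 1.320813
Iteration 4:
  f(1.291177) = -0.030073
  f(1.320813) = 0.001919
  x_5 = 1.320813 - 0.001919×(1.320813 - 1.291177)/(0.001919 - (-0.030073))
       = 1.319035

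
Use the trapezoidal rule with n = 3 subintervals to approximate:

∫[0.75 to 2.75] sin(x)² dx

f(x) = sin(x)²
a = 0.75, b = 2.75, n = 3
h = (b - a)/n = 0.666667

Trapezoidal rule: (h/2)[f(x₀) + 2f(x₁) + 2f(x₂) + ... + f(xₙ)]

x_0 = 0.7500, f(x_0) = 0.464631, coefficient = 1
x_1 = 1.4167, f(x_1) = 0.976432, coefficient = 2
x_2 = 2.0833, f(x_2) = 0.759518, coefficient = 2
x_3 = 2.7500, f(x_3) = 0.145665, coefficient = 1

I ≈ (0.666667/2) × 4.082195 = 1.360732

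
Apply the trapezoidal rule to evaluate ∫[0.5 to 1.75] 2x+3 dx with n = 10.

f(x) = 2x+3
a = 0.5, b = 1.75, n = 10
h = (b - a)/n = 0.125000

Trapezoidal rule: (h/2)[f(x₀) + 2f(x₁) + 2f(x₂) + ... + f(xₙ)]

x_0 = 0.5000, f(x_0) = 4.000000, coefficient = 1
x_1 = 0.6250, f(x_1) = 4.250000, coefficient = 2
x_2 = 0.7500, f(x_2) = 4.500000, coefficient = 2
x_3 = 0.8750, f(x_3) = 4.750000, coefficient = 2
x_4 = 1.0000, f(x_4) = 5.000000, coefficient = 2
x_5 = 1.1250, f(x_5) = 5.250000, coefficient = 2
x_6 = 1.2500, f(x_6) = 5.500000, coefficient = 2
x_7 = 1.3750, f(x_7) = 5.750000, coefficient = 2
x_8 = 1.5000, f(x_8) = 6.000000, coefficient = 2
x_9 = 1.6250, f(x_9) = 6.250000, coefficient = 2
x_10 = 1.7500, f(x_10) = 6.500000, coefficient = 1

I ≈ (0.125000/2) × 105.000000 = 6.562500
Exact value: 6.562500
Error: 0.000000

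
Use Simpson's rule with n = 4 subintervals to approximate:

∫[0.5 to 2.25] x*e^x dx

f(x) = x*e^x
a = 0.5, b = 2.25, n = 4
h = (b - a)/n = 0.437500

Simpson's rule: (h/3)[f(x₀) + 4f(x₁) + 2f(x₂) + ... + f(xₙ)]

x_0 = 0.5000, f(x_0) = 0.824361, coefficient = 1
x_1 = 0.9375, f(x_1) = 2.393990, coefficient = 4
x_2 = 1.3750, f(x_2) = 5.438230, coefficient = 2
x_3 = 1.8125, f(x_3) = 11.102909, coefficient = 4
x_4 = 2.2500, f(x_4) = 21.347406, coefficient = 1

I ≈ (0.437500/3) × 87.035822 = 12.692724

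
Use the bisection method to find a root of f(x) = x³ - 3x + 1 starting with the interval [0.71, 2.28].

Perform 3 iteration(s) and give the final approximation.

f(x) = x³ - 3x + 1
Initial interval: [0.71, 2.28]

Iteration 1:
  c_1 = (0.710000 + 2.280000)/2 = 1.495000
  f(c_1) = f(1.495000) = -0.143638
  f(a) × f(c) ≥ 0, new interval: [1.495000, 2.280000]
Iteration 2:
  c_2 = (1.495000 + 2.280000)/2 = 1.887500
  f(c_2) = f(1.887500) = 2.062014
  f(a) × f(c) < 0, new interval: [1.495000, 1.887500]
Iteration 3:
  c_3 = (1.495000 + 1.887500)/2 = 1.691250
  f(c_3) = f(1.691250) = 0.763777
  f(a) × f(c) < 0, new interval: [1.495000, 1.691250]

After 3 iteration(s), the approximation is c_3 = 1.691250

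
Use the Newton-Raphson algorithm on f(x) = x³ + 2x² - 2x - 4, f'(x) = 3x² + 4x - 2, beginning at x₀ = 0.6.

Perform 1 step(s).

f(x) = x³ + 2x² - 2x - 4
f'(x) = 3x² + 4x - 2
x₀ = 0.6

Newton-Raphson formula: x_{n+1} = x_n - f(x_n)/f'(x_n)

Iteration 1:
  f(0.600000) = -4.264000
  f'(0.600000) = 1.480000
  x_1 = 0.600000 - (-4.264000)/1.480000 = 3.481081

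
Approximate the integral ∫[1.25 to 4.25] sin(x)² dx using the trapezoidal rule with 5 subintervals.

f(x) = sin(x)²
a = 1.25, b = 4.25, n = 5
h = (b - a)/n = 0.600000

Trapezoidal rule: (h/2)[f(x₀) + 2f(x₁) + 2f(x₂) + ... + f(xₙ)]

x_0 = 1.2500, f(x_0) = 0.900572, coefficient = 1
x_1 = 1.8500, f(x_1) = 0.924050, coefficient = 2
x_2 = 2.4500, f(x_2) = 0.406744, coefficient = 2
x_3 = 3.0500, f(x_3) = 0.008366, coefficient = 2
x_4 = 3.6500, f(x_4) = 0.236961, coefficient = 2
x_5 = 4.2500, f(x_5) = 0.801006, coefficient = 1

I ≈ (0.600000/2) × 4.853819 = 1.456146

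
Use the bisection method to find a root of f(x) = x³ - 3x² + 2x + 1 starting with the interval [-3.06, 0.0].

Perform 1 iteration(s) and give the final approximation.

f(x) = x³ - 3x² + 2x + 1
Initial interval: [-3.06, 0.0]

Iteration 1:
  c_1 = (-3.060000 + 0.000000)/2 = -1.530000
  f(c_1) = f(-1.530000) = -12.664277
  f(a) × f(c) ≥ 0, new interval: [-1.530000, 0.000000]

After 1 iteration(s), the approximation is c_1 = -1.530000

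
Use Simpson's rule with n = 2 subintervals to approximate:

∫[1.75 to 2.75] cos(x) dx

f(x) = cos(x)
a = 1.75, b = 2.75, n = 2
h = (b - a)/n = 0.500000

Simpson's rule: (h/3)[f(x₀) + 4f(x₁) + 2f(x₂) + ... + f(xₙ)]

x_0 = 1.7500, f(x_0) = -0.178246, coefficient = 1
x_1 = 2.2500, f(x_1) = -0.628174, coefficient = 4
x_2 = 2.7500, f(x_2) = -0.924302, coefficient = 1

I ≈ (0.500000/3) × -3.615243 = -0.602540
Exact value: -0.602325
Error: 0.000216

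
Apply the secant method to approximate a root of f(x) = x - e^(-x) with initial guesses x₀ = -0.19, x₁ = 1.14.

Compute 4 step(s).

f(x) = x - e^(-x)
x₀ = -0.19, x₁ = 1.14

Secant formula: x_{n+1} = x_n - f(x_n)(x_n - x_{n-1})/(f(x_n) - f(x_{n-1}))

Iteration 1:
  f(-0.190000) = -1.399250
  f(1.140000) = 0.820181
  x_2 = 1.140000 - 0.820181×(1.140000 - (-0.190000))/(0.820181 - (-1.399250))
       = 0.648504
Iteration 2:
  f(1.140000) = 0.820181
  f(0.648504) = 0.125677
  x_3 = 0.648504 - 0.125677×(0.648504 - 1.140000)/(0.125677 - 0.820181)
       = 0.559563
Iteration 3:
  f(0.648504) = 0.125677
  f(0.559563) = -0.011895
  x_4 = 0.559563 - (-0.011895)×(0.559563 - 0.648504)/(-0.011895 - 0.125677)
       = 0.567254
Iteration 4:
  f(0.559563) = -0.011895
  f(0.567254) = 0.000173
  x_5 = 0.567254 - 0.000173×(0.567254 - 0.559563)/(0.000173 - (-0.011895))
       = 0.567143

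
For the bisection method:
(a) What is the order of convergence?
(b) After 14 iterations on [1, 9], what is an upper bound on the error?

(a) Bisection has linear (order 1) convergence; the error is halved each step.

(b) Error bound = (b-a)/2^n = (9 - 1)/2^{14}
    = 8/2^{14}

(a) 1 (linear); (b) error ≤ 4.88e-04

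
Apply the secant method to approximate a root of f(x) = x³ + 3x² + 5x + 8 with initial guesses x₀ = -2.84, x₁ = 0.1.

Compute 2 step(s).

f(x) = x³ + 3x² + 5x + 8
x₀ = -2.84, x₁ = 0.1

Secant formula: x_{n+1} = x_n - f(x_n)(x_n - x_{n-1})/(f(x_n) - f(x_{n-1}))

Iteration 1:
  f(-2.840000) = -4.909504
  f(0.100000) = 8.531000
  x_2 = 0.100000 - 8.531000×(0.100000 - (-2.840000))/(8.531000 - (-4.909504))
       = -1.766086
Iteration 2:
  f(0.100000) = 8.531000
  f(-1.766086) = 3.018220
  x_3 = -1.766086 - 3.018220×(-1.766086 - 0.100000)/(3.018220 - 8.531000)
       = -2.787760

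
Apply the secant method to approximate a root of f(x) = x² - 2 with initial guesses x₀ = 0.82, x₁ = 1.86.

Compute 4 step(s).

f(x) = x² - 2
x₀ = 0.82, x₁ = 1.86

Secant formula: x_{n+1} = x_n - f(x_n)(x_n - x_{n-1})/(f(x_n) - f(x_{n-1}))

Iteration 1:
  f(0.820000) = -1.327600
  f(1.860000) = 1.459600
  x_2 = 1.860000 - 1.459600×(1.860000 - 0.820000)/(1.459600 - (-1.327600))
       = 1.315373
Iteration 2:
  f(1.860000) = 1.459600
  f(1.315373) = -0.269794
  x_3 = 1.315373 - (-0.269794)×(1.315373 - 1.860000)/(-0.269794 - 1.459600)
       = 1.400337
Iteration 3:
  f(1.315373) = -0.269794
  f(1.400337) = -0.039055
  x_4 = 1.400337 - (-0.039055)×(1.400337 - 1.315373)/(-0.039055 - (-0.269794))
       = 1.414719
Iteration 4:
  f(1.400337) = -0.039055
  f(1.414719) = 0.001429
  x_5 = 1.414719 - 0.001429×(1.414719 - 1.400337)/(0.001429 - (-0.039055))
       = 1.414211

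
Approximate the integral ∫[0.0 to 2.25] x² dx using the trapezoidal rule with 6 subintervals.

f(x) = x²
a = 0.0, b = 2.25, n = 6
h = (b - a)/n = 0.375000

Trapezoidal rule: (h/2)[f(x₀) + 2f(x₁) + 2f(x₂) + ... + f(xₙ)]

x_0 = 0.0000, f(x_0) = 0.000000, coefficient = 1
x_1 = 0.3750, f(x_1) = 0.140625, coefficient = 2
x_2 = 0.7500, f(x_2) = 0.562500, coefficient = 2
x_3 = 1.1250, f(x_3) = 1.265625, coefficient = 2
x_4 = 1.5000, f(x_4) = 2.250000, coefficient = 2
x_5 = 1.8750, f(x_5) = 3.515625, coefficient = 2
x_6 = 2.2500, f(x_6) = 5.062500, coefficient = 1

I ≈ (0.375000/2) × 20.531250 = 3.849609
Exact value: 3.796875
Error: 0.052734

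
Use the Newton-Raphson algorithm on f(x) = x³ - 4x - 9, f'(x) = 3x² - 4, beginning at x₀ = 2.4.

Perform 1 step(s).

f(x) = x³ - 4x - 9
f'(x) = 3x² - 4
x₀ = 2.4

Newton-Raphson formula: x_{n+1} = x_n - f(x_n)/f'(x_n)

Iteration 1:
  f(2.400000) = -4.776000
  f'(2.400000) = 13.280000
  x_1 = 2.400000 - (-4.776000)/13.280000 = 2.759639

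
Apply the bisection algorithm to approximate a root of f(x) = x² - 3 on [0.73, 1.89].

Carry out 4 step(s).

f(x) = x² - 3
Initial interval: [0.73, 1.89]

Iteration 1:
  c_1 = (0.730000 + 1.890000)/2 = 1.310000
  f(c_1) = f(1.310000) = -1.283900
  f(a) × f(c) ≥ 0, new interval: [1.310000, 1.890000]
Iteration 2:
  c_2 = (1.310000 + 1.890000)/2 = 1.600000
  f(c_2) = f(1.600000) = -0.440000
  f(a) × f(c) ≥ 0, new interval: [1.600000, 1.890000]
Iteration 3:
  c_3 = (1.600000 + 1.890000)/2 = 1.745000
  f(c_3) = f(1.745000) = 0.045025
  f(a) × f(c) < 0, new interval: [1.600000, 1.745000]
Iteration 4:
  c_4 = (1.600000 + 1.745000)/2 = 1.672500
  f(c_4) = f(1.672500) = -0.202744
  f(a) × f(c) ≥ 0, new interval: [1.672500, 1.745000]

After 4 iteration(s), the approximation is c_4 = 1.672500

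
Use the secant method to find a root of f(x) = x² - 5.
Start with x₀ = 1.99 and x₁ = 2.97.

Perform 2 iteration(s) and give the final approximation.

f(x) = x² - 5
x₀ = 1.99, x₁ = 2.97

Secant formula: x_{n+1} = x_n - f(x_n)(x_n - x_{n-1})/(f(x_n) - f(x_{n-1}))

Iteration 1:
  f(1.990000) = -1.039900
  f(2.970000) = 3.820900
  x_2 = 2.970000 - 3.820900×(2.970000 - 1.990000)/(3.820900 - (-1.039900))
       = 2.199657
Iteration 2:
  f(2.970000) = 3.820900
  f(2.199657) = -0.161508
  x_3 = 2.199657 - (-0.161508)×(2.199657 - 2.970000)/(-0.161508 - 3.820900)
       = 2.230899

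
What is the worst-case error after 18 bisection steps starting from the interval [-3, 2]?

Bisection error bound: |error| ≤ (b-a)/2^n
|error| ≤ (2 - (-3))/2^18 = 5/2^18
|error| ≤ 0.0000190735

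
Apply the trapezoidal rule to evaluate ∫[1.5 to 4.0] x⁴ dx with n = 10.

f(x) = x⁴
a = 1.5, b = 4.0, n = 10
h = (b - a)/n = 0.250000

Trapezoidal rule: (h/2)[f(x₀) + 2f(x₁) + 2f(x₂) + ... + f(xₙ)]

x_0 = 1.5000, f(x_0) = 5.062500, coefficient = 1
x_1 = 1.7500, f(x_1) = 9.378906, coefficient = 2
x_2 = 2.0000, f(x_2) = 16.000000, coefficient = 2
x_3 = 2.2500, f(x_3) = 25.628906, coefficient = 2
x_4 = 2.5000, f(x_4) = 39.062500, coefficient = 2
x_5 = 2.7500, f(x_5) = 57.191406, coefficient = 2
x_6 = 3.0000, f(x_6) = 81.000000, coefficient = 2
x_7 = 3.2500, f(x_7) = 111.566406, coefficient = 2
x_8 = 3.5000, f(x_8) = 150.062500, coefficient = 2
x_9 = 3.7500, f(x_9) = 197.753906, coefficient = 2
x_10 = 4.0000, f(x_10) = 256.000000, coefficient = 1

I ≈ (0.250000/2) × 1636.351562 = 204.543945
Exact value: 203.281250
Error: 1.262695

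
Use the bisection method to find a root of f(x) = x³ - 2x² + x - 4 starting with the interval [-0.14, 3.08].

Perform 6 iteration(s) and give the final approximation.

f(x) = x³ - 2x² + x - 4
Initial interval: [-0.14, 3.08]

Iteration 1:
  c_1 = (-0.140000 + 3.080000)/2 = 1.470000
  f(c_1) = f(1.470000) = -3.675277
  f(a) × f(c) ≥ 0, new interval: [1.470000, 3.080000]
Iteration 2:
  c_2 = (1.470000 + 3.080000)/2 = 2.275000
  f(c_2) = f(2.275000) = -0.301703
  f(a) × f(c) ≥ 0, new interval: [2.275000, 3.080000]
Iteration 3:
  c_3 = (2.275000 + 3.080000)/2 = 2.677500
  f(c_3) = f(2.677500) = 3.534502
  f(a) × f(c) < 0, new interval: [2.275000, 2.677500]
Iteration 4:
  c_4 = (2.275000 + 2.677500)/2 = 2.476250
  f(c_4) = f(2.476250) = 1.396526
  f(a) × f(c) < 0, new interval: [2.275000, 2.476250]
Iteration 5:
  c_5 = (2.275000 + 2.476250)/2 = 2.375625
  f(c_5) = f(2.375625) = 0.495500
  f(a) × f(c) < 0, new interval: [2.275000, 2.375625]
Iteration 6:
  c_6 = (2.275000 + 2.375625)/2 = 2.325312
  f(c_6) = f(2.325312) = 0.084303
  f(a) × f(c) < 0, new interval: [2.275000, 2.325312]

After 6 iteration(s), the approximation is c_6 = 2.325312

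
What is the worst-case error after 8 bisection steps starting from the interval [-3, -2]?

Bisection error bound: |error| ≤ (b-a)/2^n
|error| ≤ (-2 - (-3))/2^8 = 1/2^8
|error| ≤ 0.0039062500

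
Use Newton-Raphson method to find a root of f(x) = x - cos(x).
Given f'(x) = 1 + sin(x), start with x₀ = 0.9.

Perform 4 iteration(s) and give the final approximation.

f(x) = x - cos(x)
f'(x) = 1 + sin(x)
x₀ = 0.9

Newton-Raphson formula: x_{n+1} = x_n - f(x_n)/f'(x_n)

Iteration 1:
  f(0.900000) = 0.278390
  f'(0.900000) = 1.783327
  x_1 = 0.900000 - 0.278390/1.783327 = 0.743893
Iteration 2:
  f(0.743893) = 0.008055
  f'(0.743893) = 1.677158
  x_2 = 0.743893 - 0.008055/1.677158 = 0.739090
Iteration 3:
  f(0.739090) = 0.000008
  f'(0.739090) = 1.673616
  x_3 = 0.739090 - 0.000008/1.673616 = 0.739085
Iteration 4:
  f(0.739085) = 0.000000
  f'(0.739085) = 1.673612
  x_4 = 0.739085 - 0.000000/1.673612 = 0.739085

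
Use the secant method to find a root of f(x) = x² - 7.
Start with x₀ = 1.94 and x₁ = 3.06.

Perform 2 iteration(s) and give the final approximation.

f(x) = x² - 7
x₀ = 1.94, x₁ = 3.06

Secant formula: x_{n+1} = x_n - f(x_n)(x_n - x_{n-1})/(f(x_n) - f(x_{n-1}))

Iteration 1:
  f(1.940000) = -3.236400
  f(3.060000) = 2.363600
  x_2 = 3.060000 - 2.363600×(3.060000 - 1.940000)/(2.363600 - (-3.236400))
       = 2.587280
Iteration 2:
  f(3.060000) = 2.363600
  f(2.587280) = -0.305982
  x_3 = 2.587280 - (-0.305982)×(2.587280 - 3.060000)/(-0.305982 - 2.363600)
       = 2.641462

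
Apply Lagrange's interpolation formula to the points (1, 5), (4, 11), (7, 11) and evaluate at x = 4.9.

Lagrange interpolation formula:
P(x) = Σ yᵢ × Lᵢ(x)
where Lᵢ(x) = Π_{j≠i} (x - xⱼ)/(xᵢ - xⱼ)

L_0(4.9) = (4.9 - 4)/(1 - 4) × (4.9 - 7)/(1 - 7) = -0.105000
L_1(4.9) = (4.9 - 1)/(4 - 1) × (4.9 - 7)/(4 - 7) = 0.910000
L_2(4.9) = (4.9 - 1)/(7 - 1) × (4.9 - 4)/(7 - 4) = 0.195000

P(4.9) = 5×L_0(4.9) + 11×L_1(4.9) + 11×L_2(4.9)
P(4.9) = 11.630000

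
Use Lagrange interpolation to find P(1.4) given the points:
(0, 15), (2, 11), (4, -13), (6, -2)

Lagrange interpolation formula:
P(x) = Σ yᵢ × Lᵢ(x)
where Lᵢ(x) = Π_{j≠i} (x - xⱼ)/(xᵢ - xⱼ)

L_0(1.4) = (1.4 - 2)/(0 - 2) × (1.4 - 4)/(0 - 4) × (1.4 - 6)/(0 - 6) = 0.149500
L_1(1.4) = (1.4 - 0)/(2 - 0) × (1.4 - 4)/(2 - 4) × (1.4 - 6)/(2 - 6) = 1.046500
L_2(1.4) = (1.4 - 0)/(4 - 0) × (1.4 - 2)/(4 - 2) × (1.4 - 6)/(4 - 6) = -0.241500
L_3(1.4) = (1.4 - 0)/(6 - 0) × (1.4 - 2)/(6 - 2) × (1.4 - 4)/(6 - 4) = 0.045500

P(1.4) = 15×L_0(1.4) + 11×L_1(1.4) + (-13)×L_2(1.4) + (-2)×L_3(1.4)
P(1.4) = 16.802500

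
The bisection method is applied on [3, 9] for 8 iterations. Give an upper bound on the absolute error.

Bisection error bound: |error| ≤ (b-a)/2^n
|error| ≤ (9 - 3)/2^8 = 6/2^8
|error| ≤ 0.0234375000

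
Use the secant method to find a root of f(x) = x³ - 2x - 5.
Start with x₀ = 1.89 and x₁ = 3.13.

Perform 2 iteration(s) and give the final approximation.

f(x) = x³ - 2x - 5
x₀ = 1.89, x₁ = 3.13

Secant formula: x_{n+1} = x_n - f(x_n)(x_n - x_{n-1})/(f(x_n) - f(x_{n-1}))

Iteration 1:
  f(1.890000) = -2.028731
  f(3.130000) = 19.404297
  x_2 = 3.130000 - 19.404297×(3.130000 - 1.890000)/(19.404297 - (-2.028731))
       = 2.007371
Iteration 2:
  f(3.130000) = 19.404297
  f(2.007371) = -0.925959
  x_3 = 2.007371 - (-0.925959)×(2.007371 - 3.130000)/(-0.925959 - 19.404297)
       = 2.058503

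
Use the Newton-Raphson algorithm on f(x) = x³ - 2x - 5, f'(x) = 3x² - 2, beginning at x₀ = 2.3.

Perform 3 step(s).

f(x) = x³ - 2x - 5
f'(x) = 3x² - 2
x₀ = 2.3

Newton-Raphson formula: x_{n+1} = x_n - f(x_n)/f'(x_n)

Iteration 1:
  f(2.300000) = 2.567000
  f'(2.300000) = 13.870000
  x_1 = 2.300000 - 2.567000/13.870000 = 2.114924
Iteration 2:
  f(2.114924) = 0.230006
  f'(2.114924) = 11.418714
  x_2 = 2.114924 - 0.230006/11.418714 = 2.094781
Iteration 3:
  f(2.094781) = 0.002566
  f'(2.094781) = 11.164327
  x_3 = 2.094781 - 0.002566/11.164327 = 2.094552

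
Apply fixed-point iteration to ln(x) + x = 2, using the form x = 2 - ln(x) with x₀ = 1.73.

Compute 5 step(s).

Equation: ln(x) + x = 2
Fixed-point form: x = 2 - ln(x)
x₀ = 1.73

x_1 = g(1.730000) = 1.451879
x_2 = g(1.451879) = 1.627142
x_3 = g(1.627142) = 1.513175
x_4 = g(1.513175) = 1.585790
x_5 = g(1.585790) = 1.538917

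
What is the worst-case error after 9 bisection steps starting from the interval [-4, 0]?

Bisection error bound: |error| ≤ (b-a)/2^n
|error| ≤ (0 - (-4))/2^9 = 4/2^9
|error| ≤ 0.0078125000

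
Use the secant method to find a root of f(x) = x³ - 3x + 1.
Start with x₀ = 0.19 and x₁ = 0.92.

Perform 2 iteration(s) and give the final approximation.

f(x) = x³ - 3x + 1
x₀ = 0.19, x₁ = 0.92

Secant formula: x_{n+1} = x_n - f(x_n)(x_n - x_{n-1})/(f(x_n) - f(x_{n-1}))

Iteration 1:
  f(0.190000) = 0.436859
  f(0.920000) = -0.981312
  x_2 = 0.920000 - (-0.981312)×(0.920000 - 0.190000)/(-0.981312 - 0.436859)
       = 0.414872
Iteration 2:
  f(0.920000) = -0.981312
  f(0.414872) = -0.173209
  x_3 = 0.414872 - (-0.173209)×(0.414872 - 0.920000)/(-0.173209 - (-0.981312))
       = 0.306603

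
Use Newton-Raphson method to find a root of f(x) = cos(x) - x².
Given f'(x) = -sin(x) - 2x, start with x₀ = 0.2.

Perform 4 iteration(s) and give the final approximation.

f(x) = cos(x) - x²
f'(x) = -sin(x) - 2x
x₀ = 0.2

Newton-Raphson formula: x_{n+1} = x_n - f(x_n)/f'(x_n)

Iteration 1:
  f(0.200000) = 0.940067
  f'(0.200000) = -0.598669
  x_1 = 0.200000 - 0.940067/(-0.598669) = 1.770260
Iteration 2:
  f(1.770260) = -3.331965
  f'(1.770260) = -4.520693
  x_2 = 1.770260 - (-3.331965)/(-4.520693) = 1.033213
Iteration 3:
  f(1.033213) = -0.555467
  f'(1.033213) = -2.925374
  x_3 = 1.033213 - (-0.555467)/(-2.925374) = 0.843334
Iteration 4:
  f(0.843334) = -0.046236
  f'(0.843334) = -2.433532
  x_4 = 0.843334 - (-0.046236)/(-2.433532) = 0.824335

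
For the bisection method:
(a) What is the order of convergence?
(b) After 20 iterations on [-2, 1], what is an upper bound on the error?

(a) Bisection has linear (order 1) convergence; the error is halved each step.

(b) Error bound = (b-a)/2^n = (1 - (-2))/2^{20}
    = 3/2^{20}

(a) 1 (linear); (b) error ≤ 2.86e-06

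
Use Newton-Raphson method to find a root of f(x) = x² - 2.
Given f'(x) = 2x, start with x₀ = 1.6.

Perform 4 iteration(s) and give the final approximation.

f(x) = x² - 2
f'(x) = 2x
x₀ = 1.6

Newton-Raphson formula: x_{n+1} = x_n - f(x_n)/f'(x_n)

Iteration 1:
  f(1.600000) = 0.560000
  f'(1.600000) = 3.200000
  x_1 = 1.600000 - 0.560000/3.200000 = 1.425000
Iteration 2:
  f(1.425000) = 0.030625
  f'(1.425000) = 2.850000
  x_2 = 1.425000 - 0.030625/2.850000 = 1.414254
Iteration 3:
  f(1.414254) = 0.000115
  f'(1.414254) = 2.828509
  x_3 = 1.414254 - 0.000115/2.828509 = 1.414214
Iteration 4:
  f(1.414214) = 0.000000
  f'(1.414214) = 2.828427
  x_4 = 1.414214 - 0.000000/2.828427 = 1.414214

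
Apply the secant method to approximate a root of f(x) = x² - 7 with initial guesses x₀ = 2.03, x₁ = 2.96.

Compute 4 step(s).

f(x) = x² - 7
x₀ = 2.03, x₁ = 2.96

Secant formula: x_{n+1} = x_n - f(x_n)(x_n - x_{n-1})/(f(x_n) - f(x_{n-1}))

Iteration 1:
  f(2.030000) = -2.879100
  f(2.960000) = 1.761600
  x_2 = 2.960000 - 1.761600×(2.960000 - 2.030000)/(1.761600 - (-2.879100))
       = 2.606974
Iteration 2:
  f(2.960000) = 1.761600
  f(2.606974) = -0.203687
  x_3 = 2.606974 - (-0.203687)×(2.606974 - 2.960000)/(-0.203687 - 1.761600)
       = 2.643562
Iteration 3:
  f(2.606974) = -0.203687
  f(2.643562) = -0.011578
  x_4 = 2.643562 - (-0.011578)×(2.643562 - 2.606974)/(-0.011578 - (-0.203687))
       = 2.645767
Iteration 4:
  f(2.643562) = -0.011578
  f(2.645767) = 0.000086
  x_5 = 2.645767 - 0.000086×(2.645767 - 2.643562)/(0.000086 - (-0.011578))
       = 2.645751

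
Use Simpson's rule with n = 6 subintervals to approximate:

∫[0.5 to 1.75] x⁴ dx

f(x) = x⁴
a = 0.5, b = 1.75, n = 6
h = (b - a)/n = 0.208333

Simpson's rule: (h/3)[f(x₀) + 4f(x₁) + 2f(x₂) + ... + f(xₙ)]

x_0 = 0.5000, f(x_0) = 0.062500, coefficient = 1
x_1 = 0.7083, f(x_1) = 0.251739, coefficient = 4
x_2 = 0.9167, f(x_2) = 0.706067, coefficient = 2
x_3 = 1.1250, f(x_3) = 1.601807, coefficient = 4
x_4 = 1.3333, f(x_4) = 3.160494, coefficient = 2
x_5 = 1.5417, f(x_5) = 5.648875, coefficient = 4
x_6 = 1.7500, f(x_6) = 9.378906, coefficient = 1

I ≈ (0.208333/3) × 47.184209 = 3.276681
Exact value: 3.276367
Error: 0.000314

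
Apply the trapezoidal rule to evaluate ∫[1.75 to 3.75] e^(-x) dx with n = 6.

f(x) = e^(-x)
a = 1.75, b = 3.75, n = 6
h = (b - a)/n = 0.333333

Trapezoidal rule: (h/2)[f(x₀) + 2f(x₁) + 2f(x₂) + ... + f(xₙ)]

x_0 = 1.7500, f(x_0) = 0.173774, coefficient = 1
x_1 = 2.0833, f(x_1) = 0.124514, coefficient = 2
x_2 = 2.4167, f(x_2) = 0.089219, coefficient = 2
x_3 = 2.7500, f(x_3) = 0.063928, coefficient = 2
x_4 = 3.0833, f(x_4) = 0.045806, coefficient = 2
x_5 = 3.4167, f(x_5) = 0.032822, coefficient = 2
x_6 = 3.7500, f(x_6) = 0.023518, coefficient = 1

I ≈ (0.333333/2) × 0.909869 = 0.151645
Exact value: 0.150256
Error: 0.001389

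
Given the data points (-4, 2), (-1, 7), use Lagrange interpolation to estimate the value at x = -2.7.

Lagrange interpolation formula:
P(x) = Σ yᵢ × Lᵢ(x)
where Lᵢ(x) = Π_{j≠i} (x - xⱼ)/(xᵢ - xⱼ)

L_0(-2.7) = (-2.7 - (-1))/(-4 - (-1)) = 0.566667
L_1(-2.7) = (-2.7 - (-4))/(-1 - (-4)) = 0.433333

P(-2.7) = 2×L_0(-2.7) + 7×L_1(-2.7)
P(-2.7) = 4.166667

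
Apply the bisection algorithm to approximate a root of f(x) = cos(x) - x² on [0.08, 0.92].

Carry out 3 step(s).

f(x) = cos(x) - x²
Initial interval: [0.08, 0.92]

Iteration 1:
  c_1 = (0.080000 + 0.920000)/2 = 0.500000
  f(c_1) = f(0.500000) = 0.627583
  f(a) × f(c) ≥ 0, new interval: [0.500000, 0.920000]
Iteration 2:
  c_2 = (0.500000 + 0.920000)/2 = 0.710000
  f(c_2) = f(0.710000) = 0.254262
  f(a) × f(c) ≥ 0, new interval: [0.710000, 0.920000]
Iteration 3:
  c_3 = (0.710000 + 0.920000)/2 = 0.815000
  f(c_3) = f(0.815000) = 0.021643
  f(a) × f(c) ≥ 0, new interval: [0.815000, 0.920000]

After 3 iteration(s), the approximation is c_3 = 0.815000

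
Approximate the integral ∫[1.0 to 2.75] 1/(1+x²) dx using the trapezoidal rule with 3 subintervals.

f(x) = 1/(1+x²)
a = 1.0, b = 2.75, n = 3
h = (b - a)/n = 0.583333

Trapezoidal rule: (h/2)[f(x₀) + 2f(x₁) + 2f(x₂) + ... + f(xₙ)]

x_0 = 1.0000, f(x_0) = 0.500000, coefficient = 1
x_1 = 1.5833, f(x_1) = 0.285149, coefficient = 2
x_2 = 2.1667, f(x_2) = 0.175610, coefficient = 2
x_3 = 2.7500, f(x_3) = 0.116788, coefficient = 1

I ≈ (0.583333/2) × 1.538305 = 0.448672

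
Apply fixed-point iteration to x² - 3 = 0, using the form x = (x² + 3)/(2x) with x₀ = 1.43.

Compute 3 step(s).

Equation: x² - 3 = 0
Fixed-point form: x = (x² + 3)/(2x)
x₀ = 1.43

x_1 = g(1.430000) = 1.763951
x_2 = g(1.763951) = 1.732339
x_3 = g(1.732339) = 1.732051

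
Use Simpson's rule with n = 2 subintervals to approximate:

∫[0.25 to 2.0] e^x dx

f(x) = e^x
a = 0.25, b = 2.0, n = 2
h = (b - a)/n = 0.875000

Simpson's rule: (h/3)[f(x₀) + 4f(x₁) + 2f(x₂) + ... + f(xₙ)]

x_0 = 0.2500, f(x_0) = 1.284025, coefficient = 1
x_1 = 1.1250, f(x_1) = 3.080217, coefficient = 4
x_2 = 2.0000, f(x_2) = 7.389056, coefficient = 1

I ≈ (0.875000/3) × 20.993949 = 6.123235
Exact value: 6.105031
Error: 0.018204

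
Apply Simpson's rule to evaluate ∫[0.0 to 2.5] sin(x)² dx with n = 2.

f(x) = sin(x)²
a = 0.0, b = 2.5, n = 2
h = (b - a)/n = 1.250000

Simpson's rule: (h/3)[f(x₀) + 4f(x₁) + 2f(x₂) + ... + f(xₙ)]

x_0 = 0.0000, f(x_0) = 0.000000, coefficient = 1
x_1 = 1.2500, f(x_1) = 0.900572, coefficient = 4
x_2 = 2.5000, f(x_2) = 0.358169, coefficient = 1

I ≈ (1.250000/3) × 3.960456 = 1.650190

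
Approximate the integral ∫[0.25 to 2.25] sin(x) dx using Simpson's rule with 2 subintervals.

f(x) = sin(x)
a = 0.25, b = 2.25, n = 2
h = (b - a)/n = 1.000000

Simpson's rule: (h/3)[f(x₀) + 4f(x₁) + 2f(x₂) + ... + f(xₙ)]

x_0 = 0.2500, f(x_0) = 0.247404, coefficient = 1
x_1 = 1.2500, f(x_1) = 0.948985, coefficient = 4
x_2 = 2.2500, f(x_2) = 0.778073, coefficient = 1

I ≈ (1.000000/3) × 4.821416 = 1.607139
Exact value: 1.597086
Error: 0.010053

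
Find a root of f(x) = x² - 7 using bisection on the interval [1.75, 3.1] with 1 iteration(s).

f(x) = x² - 7
Initial interval: [1.75, 3.1]

Iteration 1:
  c_1 = (1.750000 + 3.100000)/2 = 2.425000
  f(c_1) = f(2.425000) = -1.119375
  f(a) × f(c) ≥ 0, new interval: [2.425000, 3.100000]

After 1 iteration(s), the approximation is c_1 = 2.425000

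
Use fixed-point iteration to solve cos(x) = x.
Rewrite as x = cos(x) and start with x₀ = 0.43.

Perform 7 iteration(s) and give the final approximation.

Equation: cos(x) = x
Fixed-point form: x = cos(x)
x₀ = 0.43

x_1 = g(0.430000) = 0.908966
x_2 = g(0.908966) = 0.614562
x_3 = g(0.614562) = 0.817026
x_4 = g(0.817026) = 0.684393
x_5 = g(0.684393) = 0.774803
x_6 = g(0.774803) = 0.714559
x_7 = g(0.714559) = 0.755382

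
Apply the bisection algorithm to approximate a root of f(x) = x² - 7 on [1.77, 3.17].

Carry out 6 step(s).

f(x) = x² - 7
Initial interval: [1.77, 3.17]

Iteration 1:
  c_1 = (1.770000 + 3.170000)/2 = 2.470000
  f(c_1) = f(2.470000) = -0.899100
  f(a) × f(c) ≥ 0, new interval: [2.470000, 3.170000]
Iteration 2:
  c_2 = (2.470000 + 3.170000)/2 = 2.820000
  f(c_2) = f(2.820000) = 0.952400
  f(a) × f(c) < 0, new interval: [2.470000, 2.820000]
Iteration 3:
  c_3 = (2.470000 + 2.820000)/2 = 2.645000
  f(c_3) = f(2.645000) = -0.003975
  f(a) × f(c) ≥ 0, new interval: [2.645000, 2.820000]
Iteration 4:
  c_4 = (2.645000 + 2.820000)/2 = 2.732500
  f(c_4) = f(2.732500) = 0.466556
  f(a) × f(c) < 0, new interval: [2.645000, 2.732500]
Iteration 5:
  c_5 = (2.645000 + 2.732500)/2 = 2.688750
  f(c_5) = f(2.688750) = 0.229377
  f(a) × f(c) < 0, new interval: [2.645000, 2.688750]
Iteration 6:
  c_6 = (2.645000 + 2.688750)/2 = 2.666875
  f(c_6) = f(2.666875) = 0.112222
  f(a) × f(c) < 0, new interval: [2.645000, 2.666875]

After 6 iteration(s), the approximation is c_6 = 2.666875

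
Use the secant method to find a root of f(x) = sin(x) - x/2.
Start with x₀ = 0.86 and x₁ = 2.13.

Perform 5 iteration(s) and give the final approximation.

f(x) = sin(x) - x/2
x₀ = 0.86, x₁ = 2.13

Secant formula: x_{n+1} = x_n - f(x_n)(x_n - x_{n-1})/(f(x_n) - f(x_{n-1}))

Iteration 1:
  f(0.860000) = 0.327843
  f(2.130000) = -0.217322
  x_2 = 2.130000 - (-0.217322)×(2.130000 - 0.860000)/(-0.217322 - 0.327843)
       = 1.623733
Iteration 2:
  f(2.130000) = -0.217322
  f(1.623733) = 0.186733
  x_3 = 1.623733 - 0.186733×(1.623733 - 2.130000)/(0.186733 - (-0.217322))
       = 1.857703
Iteration 3:
  f(1.623733) = 0.186733
  f(1.857703) = 0.030273
  x_4 = 1.857703 - 0.030273×(1.857703 - 1.623733)/(0.030273 - 0.186733)
       = 1.902972
Iteration 4:
  f(1.857703) = 0.030273
  f(1.902972) = -0.006151
  x_5 = 1.902972 - (-0.006151)×(1.902972 - 1.857703)/(-0.006151 - 0.030273)
       = 1.895327
Iteration 5:
  f(1.902972) = -0.006151
  f(1.895327) = 0.000137
  x_6 = 1.895327 - 0.000137×(1.895327 - 1.902972)/(0.000137 - (-0.006151))
       = 1.895494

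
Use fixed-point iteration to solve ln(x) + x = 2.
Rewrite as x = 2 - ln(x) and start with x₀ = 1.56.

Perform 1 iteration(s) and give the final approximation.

Equation: ln(x) + x = 2
Fixed-point form: x = 2 - ln(x)
x₀ = 1.56

x_1 = g(1.560000) = 1.555314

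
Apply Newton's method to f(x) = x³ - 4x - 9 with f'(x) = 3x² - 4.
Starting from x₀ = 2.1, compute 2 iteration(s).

f(x) = x³ - 4x - 9
f'(x) = 3x² - 4
x₀ = 2.1

Newton-Raphson formula: x_{n+1} = x_n - f(x_n)/f'(x_n)

Iteration 1:
  f(2.100000) = -8.139000
  f'(2.100000) = 9.230000
  x_1 = 2.100000 - (-8.139000)/9.230000 = 2.981798
Iteration 2:
  f(2.981798) = 5.584341
  f'(2.981798) = 22.673367
  x_2 = 2.981798 - 5.584341/22.673367 = 2.735503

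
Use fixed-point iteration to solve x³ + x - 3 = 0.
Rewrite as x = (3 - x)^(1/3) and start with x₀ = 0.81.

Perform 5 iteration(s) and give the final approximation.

Equation: x³ + x - 3 = 0
Fixed-point form: x = (3 - x)^(1/3)
x₀ = 0.81

x_1 = g(0.810000) = 1.298618
x_2 = g(1.298618) = 1.193807
x_3 = g(1.193807) = 1.217834
x_4 = g(1.217834) = 1.212410
x_5 = g(1.212410) = 1.213638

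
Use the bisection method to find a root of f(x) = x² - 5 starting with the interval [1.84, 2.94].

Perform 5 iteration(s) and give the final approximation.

f(x) = x² - 5
Initial interval: [1.84, 2.94]

Iteration 1:
  c_1 = (1.840000 + 2.940000)/2 = 2.390000
  f(c_1) = f(2.390000) = 0.712100
  f(a) × f(c) < 0, new interval: [1.840000, 2.390000]
Iteration 2:
  c_2 = (1.840000 + 2.390000)/2 = 2.115000
  f(c_2) = f(2.115000) = -0.526775
  f(a) × f(c) ≥ 0, new interval: [2.115000, 2.390000]
Iteration 3:
  c_3 = (2.115000 + 2.390000)/2 = 2.252500
  f(c_3) = f(2.252500) = 0.073756
  f(a) × f(c) < 0, new interval: [2.115000, 2.252500]
Iteration 4:
  c_4 = (2.115000 + 2.252500)/2 = 2.183750
  f(c_4) = f(2.183750) = -0.231236
  f(a) × f(c) ≥ 0, new interval: [2.183750, 2.252500]
Iteration 5:
  c_5 = (2.183750 + 2.252500)/2 = 2.218125
  f(c_5) = f(2.218125) = -0.079921
  f(a) × f(c) ≥ 0, new interval: [2.218125, 2.252500]

After 5 iteration(s), the approximation is c_5 = 2.218125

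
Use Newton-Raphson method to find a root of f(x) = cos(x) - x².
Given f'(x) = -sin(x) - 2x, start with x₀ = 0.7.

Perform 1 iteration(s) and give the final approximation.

f(x) = cos(x) - x²
f'(x) = -sin(x) - 2x
x₀ = 0.7

Newton-Raphson formula: x_{n+1} = x_n - f(x_n)/f'(x_n)

Iteration 1:
  f(0.700000) = 0.274842
  f'(0.700000) = -2.044218
  x_1 = 0.700000 - 0.274842/(-2.044218) = 0.834449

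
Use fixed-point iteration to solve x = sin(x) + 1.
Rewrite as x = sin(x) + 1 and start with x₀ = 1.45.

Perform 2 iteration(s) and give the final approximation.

Equation: x = sin(x) + 1
Fixed-point form: x = sin(x) + 1
x₀ = 1.45

x_1 = g(1.450000) = 1.992713
x_2 = g(1.992713) = 1.912306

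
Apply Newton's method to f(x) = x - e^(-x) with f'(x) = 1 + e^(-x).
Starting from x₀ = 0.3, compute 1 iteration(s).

f(x) = x - e^(-x)
f'(x) = 1 + e^(-x)
x₀ = 0.3

Newton-Raphson formula: x_{n+1} = x_n - f(x_n)/f'(x_n)

Iteration 1:
  f(0.300000) = -0.440818
  f'(0.300000) = 1.740818
  x_1 = 0.300000 - (-0.440818)/1.740818 = 0.553225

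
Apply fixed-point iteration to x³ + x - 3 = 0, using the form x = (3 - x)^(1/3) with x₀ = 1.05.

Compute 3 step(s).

Equation: x³ + x - 3 = 0
Fixed-point form: x = (3 - x)^(1/3)
x₀ = 1.05

x_1 = g(1.050000) = 1.249333
x_2 = g(1.249333) = 1.205224
x_3 = g(1.205224) = 1.215262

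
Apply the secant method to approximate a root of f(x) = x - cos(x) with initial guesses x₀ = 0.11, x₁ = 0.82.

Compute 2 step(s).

f(x) = x - cos(x)
x₀ = 0.11, x₁ = 0.82

Secant formula: x_{n+1} = x_n - f(x_n)(x_n - x_{n-1})/(f(x_n) - f(x_{n-1}))

Iteration 1:
  f(0.110000) = -0.883956
  f(0.820000) = 0.137779
  x_2 = 0.820000 - 0.137779×(0.820000 - 0.110000)/(0.137779 - (-0.883956))
       = 0.724258
Iteration 2:
  f(0.820000) = 0.137779
  f(0.724258) = -0.024733
  x_3 = 0.724258 - (-0.024733)×(0.724258 - 0.820000)/(-0.024733 - 0.137779)
       = 0.738829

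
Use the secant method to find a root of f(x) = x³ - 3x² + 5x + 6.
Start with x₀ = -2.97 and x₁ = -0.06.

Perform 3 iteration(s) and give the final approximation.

f(x) = x³ - 3x² + 5x + 6
x₀ = -2.97, x₁ = -0.06

Secant formula: x_{n+1} = x_n - f(x_n)(x_n - x_{n-1})/(f(x_n) - f(x_{n-1}))

Iteration 1:
  f(-2.970000) = -61.510773
  f(-0.060000) = 5.688984
  x_2 = -0.060000 - 5.688984×(-0.060000 - (-2.970000))/(5.688984 - (-61.510773))
       = -0.306354
Iteration 2:
  f(-0.060000) = 5.688984
  f(-0.306354) = 4.157918
  x_3 = -0.306354 - 4.157918×(-0.306354 - (-0.060000))/(4.157918 - 5.688984)
       = -0.975379
Iteration 3:
  f(-0.306354) = 4.157918
  f(-0.975379) = -2.658924
  x_4 = -0.975379 - (-2.658924)×(-0.975379 - (-0.306354))/(-2.658924 - 4.157918)
       = -0.714424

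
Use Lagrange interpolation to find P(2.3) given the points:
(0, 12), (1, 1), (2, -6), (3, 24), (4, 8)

Lagrange interpolation formula:
P(x) = Σ yᵢ × Lᵢ(x)
where Lᵢ(x) = Π_{j≠i} (x - xⱼ)/(xᵢ - xⱼ)

L_0(2.3) = (2.3 - 1)/(0 - 1) × (2.3 - 2)/(0 - 2) × (2.3 - 3)/(0 - 3) × (2.3 - 4)/(0 - 4) = 0.019337
L_1(2.3) = (2.3 - 0)/(1 - 0) × (2.3 - 2)/(1 - 2) × (2.3 - 3)/(1 - 3) × (2.3 - 4)/(1 - 4) = -0.136850
L_2(2.3) = (2.3 - 0)/(2 - 0) × (2.3 - 1)/(2 - 1) × (2.3 - 3)/(2 - 3) × (2.3 - 4)/(2 - 4) = 0.889525
L_3(2.3) = (2.3 - 0)/(3 - 0) × (2.3 - 1)/(3 - 1) × (2.3 - 2)/(3 - 2) × (2.3 - 4)/(3 - 4) = 0.254150
L_4(2.3) = (2.3 - 0)/(4 - 0) × (2.3 - 1)/(4 - 1) × (2.3 - 2)/(4 - 2) × (2.3 - 3)/(4 - 3) = -0.026162

P(2.3) = 12×L_0(2.3) + 1×L_1(2.3) + (-6)×L_2(2.3) + 24×L_3(2.3) + 8×L_4(2.3)
P(2.3) = 0.648350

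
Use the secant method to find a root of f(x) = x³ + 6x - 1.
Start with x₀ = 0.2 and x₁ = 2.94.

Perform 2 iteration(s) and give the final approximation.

f(x) = x³ + 6x - 1
x₀ = 0.2, x₁ = 2.94

Secant formula: x_{n+1} = x_n - f(x_n)(x_n - x_{n-1})/(f(x_n) - f(x_{n-1}))

Iteration 1:
  f(0.200000) = 0.208000
  f(2.940000) = 42.052184
  x_2 = 2.940000 - 42.052184×(2.940000 - 0.200000)/(42.052184 - 0.208000)
       = 0.186380
Iteration 2:
  f(2.940000) = 42.052184
  f(0.186380) = 0.124754
  x_3 = 0.186380 - 0.124754×(0.186380 - 2.940000)/(0.124754 - 42.052184)
       = 0.178187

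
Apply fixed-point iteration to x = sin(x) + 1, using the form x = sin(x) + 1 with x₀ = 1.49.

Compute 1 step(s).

Equation: x = sin(x) + 1
Fixed-point form: x = sin(x) + 1
x₀ = 1.49

x_1 = g(1.490000) = 1.996738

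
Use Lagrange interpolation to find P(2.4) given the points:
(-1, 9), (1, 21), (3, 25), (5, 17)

Lagrange interpolation formula:
P(x) = Σ yᵢ × Lᵢ(x)
where Lᵢ(x) = Π_{j≠i} (x - xⱼ)/(xᵢ - xⱼ)

L_0(2.4) = (2.4 - 1)/(-1 - 1) × (2.4 - 3)/(-1 - 3) × (2.4 - 5)/(-1 - 5) = -0.045500
L_1(2.4) = (2.4 - (-1))/(1 - (-1)) × (2.4 - 3)/(1 - 3) × (2.4 - 5)/(1 - 5) = 0.331500
L_2(2.4) = (2.4 - (-1))/(3 - (-1)) × (2.4 - 1)/(3 - 1) × (2.4 - 5)/(3 - 5) = 0.773500
L_3(2.4) = (2.4 - (-1))/(5 - (-1)) × (2.4 - 1)/(5 - 1) × (2.4 - 3)/(5 - 3) = -0.059500

P(2.4) = 9×L_0(2.4) + 21×L_1(2.4) + 25×L_2(2.4) + 17×L_3(2.4)
P(2.4) = 24.878000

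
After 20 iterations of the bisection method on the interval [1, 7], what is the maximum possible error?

Bisection error bound: |error| ≤ (b-a)/2^n
|error| ≤ (7 - 1)/2^20 = 6/2^20
|error| ≤ 0.0000057220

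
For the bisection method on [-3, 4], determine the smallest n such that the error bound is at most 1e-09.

We need (b-a)/2^n ≤ 1e-09
(4 - (-3))/2^n ≤ 1e-09
7/2^n ≤ 1e-09
2^n ≥ 7000000000
n ≥ log₂(7000000000) = 32.70
n ≥ 33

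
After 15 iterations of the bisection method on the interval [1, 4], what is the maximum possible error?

Bisection error bound: |error| ≤ (b-a)/2^n
|error| ≤ (4 - 1)/2^15 = 3/2^15
|error| ≤ 0.0000915527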